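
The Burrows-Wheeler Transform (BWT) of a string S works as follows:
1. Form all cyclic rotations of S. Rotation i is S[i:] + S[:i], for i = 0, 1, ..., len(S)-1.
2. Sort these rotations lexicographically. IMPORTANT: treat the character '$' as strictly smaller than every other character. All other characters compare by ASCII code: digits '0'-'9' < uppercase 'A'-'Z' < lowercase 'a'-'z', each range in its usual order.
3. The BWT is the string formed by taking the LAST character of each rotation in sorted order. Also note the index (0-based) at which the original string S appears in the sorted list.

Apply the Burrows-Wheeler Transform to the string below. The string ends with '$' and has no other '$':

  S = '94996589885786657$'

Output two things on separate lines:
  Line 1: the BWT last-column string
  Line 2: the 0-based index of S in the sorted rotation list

All 18 rotations (rotation i = S[i:]+S[:i]):
  rot[0] = 94996589885786657$
  rot[1] = 4996589885786657$9
  rot[2] = 996589885786657$94
  rot[3] = 96589885786657$949
  rot[4] = 6589885786657$9499
  rot[5] = 589885786657$94996
  rot[6] = 89885786657$949965
  rot[7] = 9885786657$9499658
  rot[8] = 885786657$94996589
  rot[9] = 85786657$949965898
  rot[10] = 5786657$9499658988
  rot[11] = 786657$94996589885
  rot[12] = 86657$949965898857
  rot[13] = 6657$9499658988578
  rot[14] = 657$94996589885786
  rot[15] = 57$949965898857866
  rot[16] = 7$9499658988578665
  rot[17] = $94996589885786657
Sorted (with $ < everything):
  sorted[0] = $94996589885786657  (last char: '7')
  sorted[1] = 4996589885786657$9  (last char: '9')
  sorted[2] = 57$949965898857866  (last char: '6')
  sorted[3] = 5786657$9499658988  (last char: '8')
  sorted[4] = 589885786657$94996  (last char: '6')
  sorted[5] = 657$94996589885786  (last char: '6')
  sorted[6] = 6589885786657$9499  (last char: '9')
  sorted[7] = 6657$9499658988578  (last char: '8')
  sorted[8] = 7$9499658988578665  (last char: '5')
  sorted[9] = 786657$94996589885  (last char: '5')
  sorted[10] = 85786657$949965898  (last char: '8')
  sorted[11] = 86657$949965898857  (last char: '7')
  sorted[12] = 885786657$94996589  (last char: '9')
  sorted[13] = 89885786657$949965  (last char: '5')
  sorted[14] = 94996589885786657$  (last char: '$')
  sorted[15] = 96589885786657$949  (last char: '9')
  sorted[16] = 9885786657$9499658  (last char: '8')
  sorted[17] = 996589885786657$94  (last char: '4')
Last column: 79686698558795$984
Original string S is at sorted index 14

Answer: 79686698558795$984
14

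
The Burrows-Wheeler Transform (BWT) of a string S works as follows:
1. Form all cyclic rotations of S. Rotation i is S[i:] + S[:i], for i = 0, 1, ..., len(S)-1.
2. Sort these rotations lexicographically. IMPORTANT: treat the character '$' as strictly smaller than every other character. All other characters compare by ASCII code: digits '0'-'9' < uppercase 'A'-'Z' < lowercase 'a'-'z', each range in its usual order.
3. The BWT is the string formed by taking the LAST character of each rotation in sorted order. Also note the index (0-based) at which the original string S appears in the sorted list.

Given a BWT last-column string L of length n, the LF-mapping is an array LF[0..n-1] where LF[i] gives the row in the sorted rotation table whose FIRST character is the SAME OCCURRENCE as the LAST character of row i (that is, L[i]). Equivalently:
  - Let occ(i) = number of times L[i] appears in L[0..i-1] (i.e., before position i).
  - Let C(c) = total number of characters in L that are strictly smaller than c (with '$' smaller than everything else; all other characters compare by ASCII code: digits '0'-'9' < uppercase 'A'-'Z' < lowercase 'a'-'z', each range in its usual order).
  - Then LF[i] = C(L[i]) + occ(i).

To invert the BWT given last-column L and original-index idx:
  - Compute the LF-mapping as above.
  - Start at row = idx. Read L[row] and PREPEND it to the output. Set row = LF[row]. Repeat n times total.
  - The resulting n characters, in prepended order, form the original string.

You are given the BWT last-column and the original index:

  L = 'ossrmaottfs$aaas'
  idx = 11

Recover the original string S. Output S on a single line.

Answer: sassafrastomato$

Derivation:
LF mapping: 7 10 11 9 6 1 8 14 15 5 12 0 2 3 4 13
Walk LF starting at row 11, prepending L[row]:
  step 1: row=11, L[11]='$', prepend. Next row=LF[11]=0
  step 2: row=0, L[0]='o', prepend. Next row=LF[0]=7
  step 3: row=7, L[7]='t', prepend. Next row=LF[7]=14
  step 4: row=14, L[14]='a', prepend. Next row=LF[14]=4
  step 5: row=4, L[4]='m', prepend. Next row=LF[4]=6
  step 6: row=6, L[6]='o', prepend. Next row=LF[6]=8
  step 7: row=8, L[8]='t', prepend. Next row=LF[8]=15
  step 8: row=15, L[15]='s', prepend. Next row=LF[15]=13
  step 9: row=13, L[13]='a', prepend. Next row=LF[13]=3
  step 10: row=3, L[3]='r', prepend. Next row=LF[3]=9
  step 11: row=9, L[9]='f', prepend. Next row=LF[9]=5
  step 12: row=5, L[5]='a', prepend. Next row=LF[5]=1
  step 13: row=1, L[1]='s', prepend. Next row=LF[1]=10
  step 14: row=10, L[10]='s', prepend. Next row=LF[10]=12
  step 15: row=12, L[12]='a', prepend. Next row=LF[12]=2
  step 16: row=2, L[2]='s', prepend. Next row=LF[2]=11
Reversed output: sassafrastomato$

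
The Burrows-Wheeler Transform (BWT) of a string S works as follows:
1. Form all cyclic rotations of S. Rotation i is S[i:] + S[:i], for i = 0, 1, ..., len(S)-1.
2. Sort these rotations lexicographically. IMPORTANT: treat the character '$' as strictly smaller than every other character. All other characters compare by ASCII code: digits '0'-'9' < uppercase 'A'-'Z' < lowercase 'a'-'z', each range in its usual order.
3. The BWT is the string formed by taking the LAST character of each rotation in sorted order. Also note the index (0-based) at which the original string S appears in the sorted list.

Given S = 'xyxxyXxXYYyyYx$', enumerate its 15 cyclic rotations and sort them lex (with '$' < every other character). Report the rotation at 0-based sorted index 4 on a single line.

All 15 rotations (rotation i = S[i:]+S[:i]):
  rot[0] = xyxxyXxXYYyyYx$
  rot[1] = yxxyXxXYYyyYx$x
  rot[2] = xxyXxXYYyyYx$xy
  rot[3] = xyXxXYYyyYx$xyx
  rot[4] = yXxXYYyyYx$xyxx
  rot[5] = XxXYYyyYx$xyxxy
  rot[6] = xXYYyyYx$xyxxyX
  rot[7] = XYYyyYx$xyxxyXx
  rot[8] = YYyyYx$xyxxyXxX
  rot[9] = YyyYx$xyxxyXxXY
  rot[10] = yyYx$xyxxyXxXYY
  rot[11] = yYx$xyxxyXxXYYy
  rot[12] = Yx$xyxxyXxXYYyy
  rot[13] = x$xyxxyXxXYYyyY
  rot[14] = $xyxxyXxXYYyyYx
Sorted (with $ < everything):
  sorted[0] = $xyxxyXxXYYyyYx
  sorted[1] = XYYyyYx$xyxxyXx
  sorted[2] = XxXYYyyYx$xyxxy
  sorted[3] = YYyyYx$xyxxyXxX
  sorted[4] = Yx$xyxxyXxXYYyy
  sorted[5] = YyyYx$xyxxyXxXY
  sorted[6] = x$xyxxyXxXYYyyY
  sorted[7] = xXYYyyYx$xyxxyX
  sorted[8] = xxyXxXYYyyYx$xy
  sorted[9] = xyXxXYYyyYx$xyx
  sorted[10] = xyxxyXxXYYyyYx$
  sorted[11] = yXxXYYyyYx$xyxx
  sorted[12] = yYx$xyxxyXxXYYy
  sorted[13] = yxxyXxXYYyyYx$x
  sorted[14] = yyYx$xyxxyXxXYY
sorted[4] = Yx$xyxxyXxXYYyy

Answer: Yx$xyxxyXxXYYyy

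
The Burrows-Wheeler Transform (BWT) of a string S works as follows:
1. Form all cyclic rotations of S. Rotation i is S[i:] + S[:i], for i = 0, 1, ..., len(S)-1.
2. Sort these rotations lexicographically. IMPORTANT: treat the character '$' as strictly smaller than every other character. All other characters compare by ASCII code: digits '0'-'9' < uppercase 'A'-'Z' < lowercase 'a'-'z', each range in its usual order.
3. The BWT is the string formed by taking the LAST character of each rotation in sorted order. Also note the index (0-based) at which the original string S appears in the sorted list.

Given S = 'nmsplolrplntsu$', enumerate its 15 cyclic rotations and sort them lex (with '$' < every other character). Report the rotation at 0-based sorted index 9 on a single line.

All 15 rotations (rotation i = S[i:]+S[:i]):
  rot[0] = nmsplolrplntsu$
  rot[1] = msplolrplntsu$n
  rot[2] = splolrplntsu$nm
  rot[3] = plolrplntsu$nms
  rot[4] = lolrplntsu$nmsp
  rot[5] = olrplntsu$nmspl
  rot[6] = lrplntsu$nmsplo
  rot[7] = rplntsu$nmsplol
  rot[8] = plntsu$nmsplolr
  rot[9] = lntsu$nmsplolrp
  rot[10] = ntsu$nmsplolrpl
  rot[11] = tsu$nmsplolrpln
  rot[12] = su$nmsplolrplnt
  rot[13] = u$nmsplolrplnts
  rot[14] = $nmsplolrplntsu
Sorted (with $ < everything):
  sorted[0] = $nmsplolrplntsu
  sorted[1] = lntsu$nmsplolrp
  sorted[2] = lolrplntsu$nmsp
  sorted[3] = lrplntsu$nmsplo
  sorted[4] = msplolrplntsu$n
  sorted[5] = nmsplolrplntsu$
  sorted[6] = ntsu$nmsplolrpl
  sorted[7] = olrplntsu$nmspl
  sorted[8] = plntsu$nmsplolr
  sorted[9] = plolrplntsu$nms
  sorted[10] = rplntsu$nmsplol
  sorted[11] = splolrplntsu$nm
  sorted[12] = su$nmsplolrplnt
  sorted[13] = tsu$nmsplolrpln
  sorted[14] = u$nmsplolrplnts
sorted[9] = plolrplntsu$nms

Answer: plolrplntsu$nms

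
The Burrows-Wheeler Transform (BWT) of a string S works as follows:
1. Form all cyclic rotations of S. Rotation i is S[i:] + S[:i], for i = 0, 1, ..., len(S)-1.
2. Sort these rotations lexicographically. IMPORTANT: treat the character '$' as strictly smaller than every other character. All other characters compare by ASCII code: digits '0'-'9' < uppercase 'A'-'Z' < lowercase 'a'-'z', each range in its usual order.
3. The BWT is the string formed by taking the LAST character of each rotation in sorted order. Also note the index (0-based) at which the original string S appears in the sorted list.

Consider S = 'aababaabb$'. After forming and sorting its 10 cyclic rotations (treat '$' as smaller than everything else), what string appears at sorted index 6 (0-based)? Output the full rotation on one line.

All 10 rotations (rotation i = S[i:]+S[:i]):
  rot[0] = aababaabb$
  rot[1] = ababaabb$a
  rot[2] = babaabb$aa
  rot[3] = abaabb$aab
  rot[4] = baabb$aaba
  rot[5] = aabb$aabab
  rot[6] = abb$aababa
  rot[7] = bb$aababaa
  rot[8] = b$aababaab
  rot[9] = $aababaabb
Sorted (with $ < everything):
  sorted[0] = $aababaabb
  sorted[1] = aababaabb$
  sorted[2] = aabb$aabab
  sorted[3] = abaabb$aab
  sorted[4] = ababaabb$a
  sorted[5] = abb$aababa
  sorted[6] = b$aababaab
  sorted[7] = baabb$aaba
  sorted[8] = babaabb$aa
  sorted[9] = bb$aababaa
sorted[6] = b$aababaab

Answer: b$aababaab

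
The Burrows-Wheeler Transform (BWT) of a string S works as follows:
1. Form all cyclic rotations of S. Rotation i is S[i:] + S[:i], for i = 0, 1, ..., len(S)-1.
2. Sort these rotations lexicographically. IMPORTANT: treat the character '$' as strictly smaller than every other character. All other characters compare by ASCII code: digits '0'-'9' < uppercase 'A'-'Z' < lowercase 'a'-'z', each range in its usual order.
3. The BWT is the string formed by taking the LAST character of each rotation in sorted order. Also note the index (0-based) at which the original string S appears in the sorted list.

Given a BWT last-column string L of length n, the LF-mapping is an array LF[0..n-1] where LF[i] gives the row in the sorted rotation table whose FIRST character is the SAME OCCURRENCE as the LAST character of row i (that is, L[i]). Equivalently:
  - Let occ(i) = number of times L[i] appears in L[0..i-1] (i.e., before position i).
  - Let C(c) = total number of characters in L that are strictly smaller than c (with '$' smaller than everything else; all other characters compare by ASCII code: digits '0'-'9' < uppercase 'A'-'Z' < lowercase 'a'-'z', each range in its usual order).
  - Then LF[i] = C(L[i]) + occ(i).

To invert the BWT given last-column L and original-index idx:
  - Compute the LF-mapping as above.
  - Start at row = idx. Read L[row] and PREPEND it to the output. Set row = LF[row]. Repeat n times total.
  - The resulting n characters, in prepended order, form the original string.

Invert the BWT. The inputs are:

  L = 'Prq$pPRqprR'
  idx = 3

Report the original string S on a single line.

LF mapping: 1 9 7 0 5 2 3 8 6 10 4
Walk LF starting at row 3, prepending L[row]:
  step 1: row=3, L[3]='$', prepend. Next row=LF[3]=0
  step 2: row=0, L[0]='P', prepend. Next row=LF[0]=1
  step 3: row=1, L[1]='r', prepend. Next row=LF[1]=9
  step 4: row=9, L[9]='r', prepend. Next row=LF[9]=10
  step 5: row=10, L[10]='R', prepend. Next row=LF[10]=4
  step 6: row=4, L[4]='p', prepend. Next row=LF[4]=5
  step 7: row=5, L[5]='P', prepend. Next row=LF[5]=2
  step 8: row=2, L[2]='q', prepend. Next row=LF[2]=7
  step 9: row=7, L[7]='q', prepend. Next row=LF[7]=8
  step 10: row=8, L[8]='p', prepend. Next row=LF[8]=6
  step 11: row=6, L[6]='R', prepend. Next row=LF[6]=3
Reversed output: RpqqPpRrrP$

Answer: RpqqPpRrrP$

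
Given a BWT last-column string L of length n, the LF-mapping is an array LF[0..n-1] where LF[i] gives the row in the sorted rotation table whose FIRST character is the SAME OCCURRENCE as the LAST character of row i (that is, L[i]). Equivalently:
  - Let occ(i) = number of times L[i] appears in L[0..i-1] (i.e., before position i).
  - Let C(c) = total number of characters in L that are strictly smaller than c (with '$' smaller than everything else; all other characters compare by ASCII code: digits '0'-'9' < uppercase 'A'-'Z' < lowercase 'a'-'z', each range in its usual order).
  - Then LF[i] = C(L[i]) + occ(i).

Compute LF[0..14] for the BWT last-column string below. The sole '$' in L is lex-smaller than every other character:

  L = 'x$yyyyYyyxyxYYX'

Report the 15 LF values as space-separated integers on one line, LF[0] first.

Answer: 5 0 8 9 10 11 2 12 13 6 14 7 3 4 1

Derivation:
Char counts: '$':1, 'X':1, 'Y':3, 'x':3, 'y':7
C (first-col start): C('$')=0, C('X')=1, C('Y')=2, C('x')=5, C('y')=8
L[0]='x': occ=0, LF[0]=C('x')+0=5+0=5
L[1]='$': occ=0, LF[1]=C('$')+0=0+0=0
L[2]='y': occ=0, LF[2]=C('y')+0=8+0=8
L[3]='y': occ=1, LF[3]=C('y')+1=8+1=9
L[4]='y': occ=2, LF[4]=C('y')+2=8+2=10
L[5]='y': occ=3, LF[5]=C('y')+3=8+3=11
L[6]='Y': occ=0, LF[6]=C('Y')+0=2+0=2
L[7]='y': occ=4, LF[7]=C('y')+4=8+4=12
L[8]='y': occ=5, LF[8]=C('y')+5=8+5=13
L[9]='x': occ=1, LF[9]=C('x')+1=5+1=6
L[10]='y': occ=6, LF[10]=C('y')+6=8+6=14
L[11]='x': occ=2, LF[11]=C('x')+2=5+2=7
L[12]='Y': occ=1, LF[12]=C('Y')+1=2+1=3
L[13]='Y': occ=2, LF[13]=C('Y')+2=2+2=4
L[14]='X': occ=0, LF[14]=C('X')+0=1+0=1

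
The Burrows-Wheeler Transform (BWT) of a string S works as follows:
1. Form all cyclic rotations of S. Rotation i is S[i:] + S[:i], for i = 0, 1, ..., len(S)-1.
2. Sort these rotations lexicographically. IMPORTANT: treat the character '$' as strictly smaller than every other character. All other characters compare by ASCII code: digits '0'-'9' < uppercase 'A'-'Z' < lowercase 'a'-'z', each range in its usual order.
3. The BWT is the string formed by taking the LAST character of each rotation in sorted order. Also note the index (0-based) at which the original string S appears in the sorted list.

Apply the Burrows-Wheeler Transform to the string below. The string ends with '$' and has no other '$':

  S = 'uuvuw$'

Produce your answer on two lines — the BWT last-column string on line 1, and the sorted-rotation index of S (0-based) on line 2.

Answer: w$uvuu
1

Derivation:
All 6 rotations (rotation i = S[i:]+S[:i]):
  rot[0] = uuvuw$
  rot[1] = uvuw$u
  rot[2] = vuw$uu
  rot[3] = uw$uuv
  rot[4] = w$uuvu
  rot[5] = $uuvuw
Sorted (with $ < everything):
  sorted[0] = $uuvuw  (last char: 'w')
  sorted[1] = uuvuw$  (last char: '$')
  sorted[2] = uvuw$u  (last char: 'u')
  sorted[3] = uw$uuv  (last char: 'v')
  sorted[4] = vuw$uu  (last char: 'u')
  sorted[5] = w$uuvu  (last char: 'u')
Last column: w$uvuu
Original string S is at sorted index 1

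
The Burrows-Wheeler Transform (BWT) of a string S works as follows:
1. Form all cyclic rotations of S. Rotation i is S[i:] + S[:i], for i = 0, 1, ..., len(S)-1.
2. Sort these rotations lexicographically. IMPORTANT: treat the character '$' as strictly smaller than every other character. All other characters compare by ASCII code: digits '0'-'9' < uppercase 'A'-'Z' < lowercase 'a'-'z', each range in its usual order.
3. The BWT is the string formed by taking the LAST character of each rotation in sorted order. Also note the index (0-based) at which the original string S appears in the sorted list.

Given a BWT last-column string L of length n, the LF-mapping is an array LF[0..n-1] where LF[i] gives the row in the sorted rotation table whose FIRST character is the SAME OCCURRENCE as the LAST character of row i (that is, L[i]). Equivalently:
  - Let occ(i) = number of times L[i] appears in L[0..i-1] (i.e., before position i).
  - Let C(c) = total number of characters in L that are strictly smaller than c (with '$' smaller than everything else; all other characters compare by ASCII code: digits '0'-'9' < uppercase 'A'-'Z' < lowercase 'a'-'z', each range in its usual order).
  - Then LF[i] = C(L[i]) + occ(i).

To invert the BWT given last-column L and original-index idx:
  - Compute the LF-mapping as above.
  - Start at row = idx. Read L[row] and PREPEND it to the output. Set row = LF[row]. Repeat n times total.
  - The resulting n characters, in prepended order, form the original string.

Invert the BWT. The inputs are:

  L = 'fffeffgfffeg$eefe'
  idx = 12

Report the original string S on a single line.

LF mapping: 6 7 8 1 9 10 15 11 12 13 2 16 0 3 4 14 5
Walk LF starting at row 12, prepending L[row]:
  step 1: row=12, L[12]='$', prepend. Next row=LF[12]=0
  step 2: row=0, L[0]='f', prepend. Next row=LF[0]=6
  step 3: row=6, L[6]='g', prepend. Next row=LF[6]=15
  step 4: row=15, L[15]='f', prepend. Next row=LF[15]=14
  step 5: row=14, L[14]='e', prepend. Next row=LF[14]=4
  step 6: row=4, L[4]='f', prepend. Next row=LF[4]=9
  step 7: row=9, L[9]='f', prepend. Next row=LF[9]=13
  step 8: row=13, L[13]='e', prepend. Next row=LF[13]=3
  step 9: row=3, L[3]='e', prepend. Next row=LF[3]=1
  step 10: row=1, L[1]='f', prepend. Next row=LF[1]=7
  step 11: row=7, L[7]='f', prepend. Next row=LF[7]=11
  step 12: row=11, L[11]='g', prepend. Next row=LF[11]=16
  step 13: row=16, L[16]='e', prepend. Next row=LF[16]=5
  step 14: row=5, L[5]='f', prepend. Next row=LF[5]=10
  step 15: row=10, L[10]='e', prepend. Next row=LF[10]=2
  step 16: row=2, L[2]='f', prepend. Next row=LF[2]=8
  step 17: row=8, L[8]='f', prepend. Next row=LF[8]=12
Reversed output: ffefegffeeffefgf$

Answer: ffefegffeeffefgf$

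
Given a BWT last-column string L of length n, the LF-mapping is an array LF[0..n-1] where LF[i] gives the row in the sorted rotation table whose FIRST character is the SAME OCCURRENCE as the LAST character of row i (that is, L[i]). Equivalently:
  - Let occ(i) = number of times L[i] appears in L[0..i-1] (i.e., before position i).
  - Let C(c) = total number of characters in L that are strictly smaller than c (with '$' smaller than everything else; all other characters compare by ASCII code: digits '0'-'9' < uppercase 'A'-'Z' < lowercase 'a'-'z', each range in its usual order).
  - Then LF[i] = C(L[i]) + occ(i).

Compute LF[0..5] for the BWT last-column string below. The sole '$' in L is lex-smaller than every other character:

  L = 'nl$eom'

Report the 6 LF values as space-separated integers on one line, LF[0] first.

Answer: 4 2 0 1 5 3

Derivation:
Char counts: '$':1, 'e':1, 'l':1, 'm':1, 'n':1, 'o':1
C (first-col start): C('$')=0, C('e')=1, C('l')=2, C('m')=3, C('n')=4, C('o')=5
L[0]='n': occ=0, LF[0]=C('n')+0=4+0=4
L[1]='l': occ=0, LF[1]=C('l')+0=2+0=2
L[2]='$': occ=0, LF[2]=C('$')+0=0+0=0
L[3]='e': occ=0, LF[3]=C('e')+0=1+0=1
L[4]='o': occ=0, LF[4]=C('o')+0=5+0=5
L[5]='m': occ=0, LF[5]=C('m')+0=3+0=3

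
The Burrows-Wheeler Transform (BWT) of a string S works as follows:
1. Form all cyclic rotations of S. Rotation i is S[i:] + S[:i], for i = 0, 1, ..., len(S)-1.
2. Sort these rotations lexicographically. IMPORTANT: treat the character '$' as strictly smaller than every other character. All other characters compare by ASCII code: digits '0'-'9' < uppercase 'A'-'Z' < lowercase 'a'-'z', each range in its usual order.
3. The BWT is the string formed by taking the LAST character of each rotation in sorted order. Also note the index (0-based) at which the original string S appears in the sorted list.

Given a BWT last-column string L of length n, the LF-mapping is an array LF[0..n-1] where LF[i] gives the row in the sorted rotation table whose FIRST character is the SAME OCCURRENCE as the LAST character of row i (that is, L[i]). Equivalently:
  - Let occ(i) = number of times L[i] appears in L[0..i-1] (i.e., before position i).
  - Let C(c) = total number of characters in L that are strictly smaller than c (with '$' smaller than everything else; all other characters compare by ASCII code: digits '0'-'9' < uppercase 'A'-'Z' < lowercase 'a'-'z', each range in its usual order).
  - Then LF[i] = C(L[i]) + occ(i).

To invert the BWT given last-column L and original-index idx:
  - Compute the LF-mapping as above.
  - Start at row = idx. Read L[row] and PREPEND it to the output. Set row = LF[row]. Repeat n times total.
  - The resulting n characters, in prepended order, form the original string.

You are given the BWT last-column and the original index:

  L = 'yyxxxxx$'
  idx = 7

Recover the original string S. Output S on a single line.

Answer: yxxxxxy$

Derivation:
LF mapping: 6 7 1 2 3 4 5 0
Walk LF starting at row 7, prepending L[row]:
  step 1: row=7, L[7]='$', prepend. Next row=LF[7]=0
  step 2: row=0, L[0]='y', prepend. Next row=LF[0]=6
  step 3: row=6, L[6]='x', prepend. Next row=LF[6]=5
  step 4: row=5, L[5]='x', prepend. Next row=LF[5]=4
  step 5: row=4, L[4]='x', prepend. Next row=LF[4]=3
  step 6: row=3, L[3]='x', prepend. Next row=LF[3]=2
  step 7: row=2, L[2]='x', prepend. Next row=LF[2]=1
  step 8: row=1, L[1]='y', prepend. Next row=LF[1]=7
Reversed output: yxxxxxy$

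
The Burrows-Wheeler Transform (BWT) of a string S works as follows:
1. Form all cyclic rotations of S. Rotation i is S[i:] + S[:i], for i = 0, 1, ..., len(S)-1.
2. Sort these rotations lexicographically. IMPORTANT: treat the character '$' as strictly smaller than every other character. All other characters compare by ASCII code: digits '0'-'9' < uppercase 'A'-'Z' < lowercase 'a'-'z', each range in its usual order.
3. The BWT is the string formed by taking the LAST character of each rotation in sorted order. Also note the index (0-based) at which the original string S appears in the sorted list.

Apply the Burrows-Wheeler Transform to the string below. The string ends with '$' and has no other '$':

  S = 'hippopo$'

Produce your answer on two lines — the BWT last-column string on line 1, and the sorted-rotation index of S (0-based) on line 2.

All 8 rotations (rotation i = S[i:]+S[:i]):
  rot[0] = hippopo$
  rot[1] = ippopo$h
  rot[2] = ppopo$hi
  rot[3] = popo$hip
  rot[4] = opo$hipp
  rot[5] = po$hippo
  rot[6] = o$hippop
  rot[7] = $hippopo
Sorted (with $ < everything):
  sorted[0] = $hippopo  (last char: 'o')
  sorted[1] = hippopo$  (last char: '$')
  sorted[2] = ippopo$h  (last char: 'h')
  sorted[3] = o$hippop  (last char: 'p')
  sorted[4] = opo$hipp  (last char: 'p')
  sorted[5] = po$hippo  (last char: 'o')
  sorted[6] = popo$hip  (last char: 'p')
  sorted[7] = ppopo$hi  (last char: 'i')
Last column: o$hppopi
Original string S is at sorted index 1

Answer: o$hppopi
1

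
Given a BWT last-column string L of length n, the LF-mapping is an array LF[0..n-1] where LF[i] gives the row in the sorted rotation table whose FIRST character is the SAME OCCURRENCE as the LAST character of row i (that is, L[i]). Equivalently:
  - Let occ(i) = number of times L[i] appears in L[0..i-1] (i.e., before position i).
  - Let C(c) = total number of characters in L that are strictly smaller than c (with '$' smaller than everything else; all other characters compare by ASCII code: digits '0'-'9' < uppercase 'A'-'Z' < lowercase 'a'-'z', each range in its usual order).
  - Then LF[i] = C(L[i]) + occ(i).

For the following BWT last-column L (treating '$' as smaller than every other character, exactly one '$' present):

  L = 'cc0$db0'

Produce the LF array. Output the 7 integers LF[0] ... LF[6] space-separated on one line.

Char counts: '$':1, '0':2, 'b':1, 'c':2, 'd':1
C (first-col start): C('$')=0, C('0')=1, C('b')=3, C('c')=4, C('d')=6
L[0]='c': occ=0, LF[0]=C('c')+0=4+0=4
L[1]='c': occ=1, LF[1]=C('c')+1=4+1=5
L[2]='0': occ=0, LF[2]=C('0')+0=1+0=1
L[3]='$': occ=0, LF[3]=C('$')+0=0+0=0
L[4]='d': occ=0, LF[4]=C('d')+0=6+0=6
L[5]='b': occ=0, LF[5]=C('b')+0=3+0=3
L[6]='0': occ=1, LF[6]=C('0')+1=1+1=2

Answer: 4 5 1 0 6 3 2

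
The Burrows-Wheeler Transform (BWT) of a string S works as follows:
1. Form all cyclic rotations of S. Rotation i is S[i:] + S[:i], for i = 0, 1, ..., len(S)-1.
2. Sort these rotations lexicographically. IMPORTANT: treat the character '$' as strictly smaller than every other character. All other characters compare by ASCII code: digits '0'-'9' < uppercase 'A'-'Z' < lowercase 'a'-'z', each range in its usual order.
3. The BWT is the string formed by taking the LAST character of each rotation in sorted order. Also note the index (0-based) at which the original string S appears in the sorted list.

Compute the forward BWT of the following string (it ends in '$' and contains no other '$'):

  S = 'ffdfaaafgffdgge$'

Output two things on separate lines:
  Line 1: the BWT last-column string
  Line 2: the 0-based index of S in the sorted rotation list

All 16 rotations (rotation i = S[i:]+S[:i]):
  rot[0] = ffdfaaafgffdgge$
  rot[1] = fdfaaafgffdgge$f
  rot[2] = dfaaafgffdgge$ff
  rot[3] = faaafgffdgge$ffd
  rot[4] = aaafgffdgge$ffdf
  rot[5] = aafgffdgge$ffdfa
  rot[6] = afgffdgge$ffdfaa
  rot[7] = fgffdgge$ffdfaaa
  rot[8] = gffdgge$ffdfaaaf
  rot[9] = ffdgge$ffdfaaafg
  rot[10] = fdgge$ffdfaaafgf
  rot[11] = dgge$ffdfaaafgff
  rot[12] = gge$ffdfaaafgffd
  rot[13] = ge$ffdfaaafgffdg
  rot[14] = e$ffdfaaafgffdgg
  rot[15] = $ffdfaaafgffdgge
Sorted (with $ < everything):
  sorted[0] = $ffdfaaafgffdgge  (last char: 'e')
  sorted[1] = aaafgffdgge$ffdf  (last char: 'f')
  sorted[2] = aafgffdgge$ffdfa  (last char: 'a')
  sorted[3] = afgffdgge$ffdfaa  (last char: 'a')
  sorted[4] = dfaaafgffdgge$ff  (last char: 'f')
  sorted[5] = dgge$ffdfaaafgff  (last char: 'f')
  sorted[6] = e$ffdfaaafgffdgg  (last char: 'g')
  sorted[7] = faaafgffdgge$ffd  (last char: 'd')
  sorted[8] = fdfaaafgffdgge$f  (last char: 'f')
  sorted[9] = fdgge$ffdfaaafgf  (last char: 'f')
  sorted[10] = ffdfaaafgffdgge$  (last char: '$')
  sorted[11] = ffdgge$ffdfaaafg  (last char: 'g')
  sorted[12] = fgffdgge$ffdfaaa  (last char: 'a')
  sorted[13] = ge$ffdfaaafgffdg  (last char: 'g')
  sorted[14] = gffdgge$ffdfaaaf  (last char: 'f')
  sorted[15] = gge$ffdfaaafgffd  (last char: 'd')
Last column: efaaffgdff$gagfd
Original string S is at sorted index 10

Answer: efaaffgdff$gagfd
10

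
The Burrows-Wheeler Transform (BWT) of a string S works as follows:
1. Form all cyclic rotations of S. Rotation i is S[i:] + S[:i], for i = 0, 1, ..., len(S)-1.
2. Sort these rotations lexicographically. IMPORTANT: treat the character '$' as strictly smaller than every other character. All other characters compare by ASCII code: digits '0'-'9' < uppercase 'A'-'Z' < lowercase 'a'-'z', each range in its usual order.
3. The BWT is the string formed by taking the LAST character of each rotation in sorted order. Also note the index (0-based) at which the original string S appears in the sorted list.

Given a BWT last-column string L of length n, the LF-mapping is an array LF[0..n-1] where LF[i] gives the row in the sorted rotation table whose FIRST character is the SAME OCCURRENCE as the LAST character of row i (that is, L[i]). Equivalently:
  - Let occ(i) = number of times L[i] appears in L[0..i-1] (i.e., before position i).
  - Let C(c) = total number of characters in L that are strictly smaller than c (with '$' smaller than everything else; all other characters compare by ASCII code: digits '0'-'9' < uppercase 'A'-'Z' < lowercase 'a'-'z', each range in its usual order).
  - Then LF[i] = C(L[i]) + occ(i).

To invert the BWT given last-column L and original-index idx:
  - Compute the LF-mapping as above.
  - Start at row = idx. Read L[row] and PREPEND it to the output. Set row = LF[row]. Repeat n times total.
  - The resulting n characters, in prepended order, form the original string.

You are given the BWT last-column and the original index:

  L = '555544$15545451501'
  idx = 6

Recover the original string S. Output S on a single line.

Answer: 44155514505545155$

Derivation:
LF mapping: 9 10 11 12 5 6 0 2 13 14 7 15 8 16 3 17 1 4
Walk LF starting at row 6, prepending L[row]:
  step 1: row=6, L[6]='$', prepend. Next row=LF[6]=0
  step 2: row=0, L[0]='5', prepend. Next row=LF[0]=9
  step 3: row=9, L[9]='5', prepend. Next row=LF[9]=14
  step 4: row=14, L[14]='1', prepend. Next row=LF[14]=3
  step 5: row=3, L[3]='5', prepend. Next row=LF[3]=12
  step 6: row=12, L[12]='4', prepend. Next row=LF[12]=8
  step 7: row=8, L[8]='5', prepend. Next row=LF[8]=13
  step 8: row=13, L[13]='5', prepend. Next row=LF[13]=16
  step 9: row=16, L[16]='0', prepend. Next row=LF[16]=1
  step 10: row=1, L[1]='5', prepend. Next row=LF[1]=10
  step 11: row=10, L[10]='4', prepend. Next row=LF[10]=7
  step 12: row=7, L[7]='1', prepend. Next row=LF[7]=2
  step 13: row=2, L[2]='5', prepend. Next row=LF[2]=11
  step 14: row=11, L[11]='5', prepend. Next row=LF[11]=15
  step 15: row=15, L[15]='5', prepend. Next row=LF[15]=17
  step 16: row=17, L[17]='1', prepend. Next row=LF[17]=4
  step 17: row=4, L[4]='4', prepend. Next row=LF[4]=5
  step 18: row=5, L[5]='4', prepend. Next row=LF[5]=6
Reversed output: 44155514505545155$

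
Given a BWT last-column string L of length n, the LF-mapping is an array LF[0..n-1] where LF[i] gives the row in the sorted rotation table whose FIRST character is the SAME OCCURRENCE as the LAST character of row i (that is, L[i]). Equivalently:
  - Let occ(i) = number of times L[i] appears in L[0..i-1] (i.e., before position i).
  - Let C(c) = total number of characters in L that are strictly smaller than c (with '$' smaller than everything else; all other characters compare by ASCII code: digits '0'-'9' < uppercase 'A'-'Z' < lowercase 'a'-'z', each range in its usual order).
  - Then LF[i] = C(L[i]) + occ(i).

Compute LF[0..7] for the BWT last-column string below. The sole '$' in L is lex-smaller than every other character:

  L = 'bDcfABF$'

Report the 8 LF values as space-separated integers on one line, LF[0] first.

Answer: 5 3 6 7 1 2 4 0

Derivation:
Char counts: '$':1, 'A':1, 'B':1, 'D':1, 'F':1, 'b':1, 'c':1, 'f':1
C (first-col start): C('$')=0, C('A')=1, C('B')=2, C('D')=3, C('F')=4, C('b')=5, C('c')=6, C('f')=7
L[0]='b': occ=0, LF[0]=C('b')+0=5+0=5
L[1]='D': occ=0, LF[1]=C('D')+0=3+0=3
L[2]='c': occ=0, LF[2]=C('c')+0=6+0=6
L[3]='f': occ=0, LF[3]=C('f')+0=7+0=7
L[4]='A': occ=0, LF[4]=C('A')+0=1+0=1
L[5]='B': occ=0, LF[5]=C('B')+0=2+0=2
L[6]='F': occ=0, LF[6]=C('F')+0=4+0=4
L[7]='$': occ=0, LF[7]=C('$')+0=0+0=0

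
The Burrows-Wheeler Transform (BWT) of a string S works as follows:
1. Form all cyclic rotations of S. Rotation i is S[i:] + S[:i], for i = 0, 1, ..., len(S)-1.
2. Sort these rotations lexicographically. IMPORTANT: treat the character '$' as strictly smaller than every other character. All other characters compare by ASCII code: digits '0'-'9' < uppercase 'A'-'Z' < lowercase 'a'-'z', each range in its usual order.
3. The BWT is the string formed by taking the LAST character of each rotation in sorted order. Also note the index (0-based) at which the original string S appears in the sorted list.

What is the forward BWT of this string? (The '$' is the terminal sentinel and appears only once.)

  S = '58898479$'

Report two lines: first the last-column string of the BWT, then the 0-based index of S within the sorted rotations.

Answer: 98$495878
2

Derivation:
All 9 rotations (rotation i = S[i:]+S[:i]):
  rot[0] = 58898479$
  rot[1] = 8898479$5
  rot[2] = 898479$58
  rot[3] = 98479$588
  rot[4] = 8479$5889
  rot[5] = 479$58898
  rot[6] = 79$588984
  rot[7] = 9$5889847
  rot[8] = $58898479
Sorted (with $ < everything):
  sorted[0] = $58898479  (last char: '9')
  sorted[1] = 479$58898  (last char: '8')
  sorted[2] = 58898479$  (last char: '$')
  sorted[3] = 79$588984  (last char: '4')
  sorted[4] = 8479$5889  (last char: '9')
  sorted[5] = 8898479$5  (last char: '5')
  sorted[6] = 898479$58  (last char: '8')
  sorted[7] = 9$5889847  (last char: '7')
  sorted[8] = 98479$588  (last char: '8')
Last column: 98$495878
Original string S is at sorted index 2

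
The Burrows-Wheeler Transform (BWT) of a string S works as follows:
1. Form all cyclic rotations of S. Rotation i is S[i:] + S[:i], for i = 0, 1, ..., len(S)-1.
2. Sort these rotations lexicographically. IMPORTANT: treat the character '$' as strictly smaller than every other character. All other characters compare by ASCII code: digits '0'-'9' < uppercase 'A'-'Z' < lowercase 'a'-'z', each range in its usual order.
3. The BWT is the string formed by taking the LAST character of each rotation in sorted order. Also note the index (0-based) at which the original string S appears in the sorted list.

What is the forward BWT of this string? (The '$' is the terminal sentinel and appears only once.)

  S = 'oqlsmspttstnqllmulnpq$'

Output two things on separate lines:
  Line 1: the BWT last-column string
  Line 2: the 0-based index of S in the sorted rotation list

All 22 rotations (rotation i = S[i:]+S[:i]):
  rot[0] = oqlsmspttstnqllmulnpq$
  rot[1] = qlsmspttstnqllmulnpq$o
  rot[2] = lsmspttstnqllmulnpq$oq
  rot[3] = smspttstnqllmulnpq$oql
  rot[4] = mspttstnqllmulnpq$oqls
  rot[5] = spttstnqllmulnpq$oqlsm
  rot[6] = pttstnqllmulnpq$oqlsms
  rot[7] = ttstnqllmulnpq$oqlsmsp
  rot[8] = tstnqllmulnpq$oqlsmspt
  rot[9] = stnqllmulnpq$oqlsmsptt
  rot[10] = tnqllmulnpq$oqlsmsptts
  rot[11] = nqllmulnpq$oqlsmspttst
  rot[12] = qllmulnpq$oqlsmspttstn
  rot[13] = llmulnpq$oqlsmspttstnq
  rot[14] = lmulnpq$oqlsmspttstnql
  rot[15] = mulnpq$oqlsmspttstnqll
  rot[16] = ulnpq$oqlsmspttstnqllm
  rot[17] = lnpq$oqlsmspttstnqllmu
  rot[18] = npq$oqlsmspttstnqllmul
  rot[19] = pq$oqlsmspttstnqllmuln
  rot[20] = q$oqlsmspttstnqllmulnp
  rot[21] = $oqlsmspttstnqllmulnpq
Sorted (with $ < everything):
  sorted[0] = $oqlsmspttstnqllmulnpq  (last char: 'q')
  sorted[1] = llmulnpq$oqlsmspttstnq  (last char: 'q')
  sorted[2] = lmulnpq$oqlsmspttstnql  (last char: 'l')
  sorted[3] = lnpq$oqlsmspttstnqllmu  (last char: 'u')
  sorted[4] = lsmspttstnqllmulnpq$oq  (last char: 'q')
  sorted[5] = mspttstnqllmulnpq$oqls  (last char: 's')
  sorted[6] = mulnpq$oqlsmspttstnqll  (last char: 'l')
  sorted[7] = npq$oqlsmspttstnqllmul  (last char: 'l')
  sorted[8] = nqllmulnpq$oqlsmspttst  (last char: 't')
  sorted[9] = oqlsmspttstnqllmulnpq$  (last char: '$')
  sorted[10] = pq$oqlsmspttstnqllmuln  (last char: 'n')
  sorted[11] = pttstnqllmulnpq$oqlsms  (last char: 's')
  sorted[12] = q$oqlsmspttstnqllmulnp  (last char: 'p')
  sorted[13] = qllmulnpq$oqlsmspttstn  (last char: 'n')
  sorted[14] = qlsmspttstnqllmulnpq$o  (last char: 'o')
  sorted[15] = smspttstnqllmulnpq$oql  (last char: 'l')
  sorted[16] = spttstnqllmulnpq$oqlsm  (last char: 'm')
  sorted[17] = stnqllmulnpq$oqlsmsptt  (last char: 't')
  sorted[18] = tnqllmulnpq$oqlsmsptts  (last char: 's')
  sorted[19] = tstnqllmulnpq$oqlsmspt  (last char: 't')
  sorted[20] = ttstnqllmulnpq$oqlsmsp  (last char: 'p')
  sorted[21] = ulnpq$oqlsmspttstnqllm  (last char: 'm')
Last column: qqluqsllt$nspnolmtstpm
Original string S is at sorted index 9

Answer: qqluqsllt$nspnolmtstpm
9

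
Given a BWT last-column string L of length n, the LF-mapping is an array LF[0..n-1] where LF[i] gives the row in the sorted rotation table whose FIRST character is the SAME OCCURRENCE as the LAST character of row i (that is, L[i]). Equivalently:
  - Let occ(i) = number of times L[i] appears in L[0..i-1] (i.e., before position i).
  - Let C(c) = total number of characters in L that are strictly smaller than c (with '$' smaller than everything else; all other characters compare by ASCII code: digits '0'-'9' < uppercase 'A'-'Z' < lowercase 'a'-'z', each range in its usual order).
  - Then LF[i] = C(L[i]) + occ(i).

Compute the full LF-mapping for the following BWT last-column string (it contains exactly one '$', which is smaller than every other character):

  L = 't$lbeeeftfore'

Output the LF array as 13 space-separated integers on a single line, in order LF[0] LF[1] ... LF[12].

Char counts: '$':1, 'b':1, 'e':4, 'f':2, 'l':1, 'o':1, 'r':1, 't':2
C (first-col start): C('$')=0, C('b')=1, C('e')=2, C('f')=6, C('l')=8, C('o')=9, C('r')=10, C('t')=11
L[0]='t': occ=0, LF[0]=C('t')+0=11+0=11
L[1]='$': occ=0, LF[1]=C('$')+0=0+0=0
L[2]='l': occ=0, LF[2]=C('l')+0=8+0=8
L[3]='b': occ=0, LF[3]=C('b')+0=1+0=1
L[4]='e': occ=0, LF[4]=C('e')+0=2+0=2
L[5]='e': occ=1, LF[5]=C('e')+1=2+1=3
L[6]='e': occ=2, LF[6]=C('e')+2=2+2=4
L[7]='f': occ=0, LF[7]=C('f')+0=6+0=6
L[8]='t': occ=1, LF[8]=C('t')+1=11+1=12
L[9]='f': occ=1, LF[9]=C('f')+1=6+1=7
L[10]='o': occ=0, LF[10]=C('o')+0=9+0=9
L[11]='r': occ=0, LF[11]=C('r')+0=10+0=10
L[12]='e': occ=3, LF[12]=C('e')+3=2+3=5

Answer: 11 0 8 1 2 3 4 6 12 7 9 10 5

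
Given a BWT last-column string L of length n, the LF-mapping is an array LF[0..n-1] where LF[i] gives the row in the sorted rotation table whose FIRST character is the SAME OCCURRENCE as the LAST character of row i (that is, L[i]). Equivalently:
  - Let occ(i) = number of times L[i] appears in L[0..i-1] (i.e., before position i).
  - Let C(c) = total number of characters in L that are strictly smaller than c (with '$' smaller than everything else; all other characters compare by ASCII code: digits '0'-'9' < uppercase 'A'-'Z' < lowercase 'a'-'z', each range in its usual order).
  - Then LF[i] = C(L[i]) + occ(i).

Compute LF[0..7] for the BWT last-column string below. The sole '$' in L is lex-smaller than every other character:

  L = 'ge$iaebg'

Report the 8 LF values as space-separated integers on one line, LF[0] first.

Char counts: '$':1, 'a':1, 'b':1, 'e':2, 'g':2, 'i':1
C (first-col start): C('$')=0, C('a')=1, C('b')=2, C('e')=3, C('g')=5, C('i')=7
L[0]='g': occ=0, LF[0]=C('g')+0=5+0=5
L[1]='e': occ=0, LF[1]=C('e')+0=3+0=3
L[2]='$': occ=0, LF[2]=C('$')+0=0+0=0
L[3]='i': occ=0, LF[3]=C('i')+0=7+0=7
L[4]='a': occ=0, LF[4]=C('a')+0=1+0=1
L[5]='e': occ=1, LF[5]=C('e')+1=3+1=4
L[6]='b': occ=0, LF[6]=C('b')+0=2+0=2
L[7]='g': occ=1, LF[7]=C('g')+1=5+1=6

Answer: 5 3 0 7 1 4 2 6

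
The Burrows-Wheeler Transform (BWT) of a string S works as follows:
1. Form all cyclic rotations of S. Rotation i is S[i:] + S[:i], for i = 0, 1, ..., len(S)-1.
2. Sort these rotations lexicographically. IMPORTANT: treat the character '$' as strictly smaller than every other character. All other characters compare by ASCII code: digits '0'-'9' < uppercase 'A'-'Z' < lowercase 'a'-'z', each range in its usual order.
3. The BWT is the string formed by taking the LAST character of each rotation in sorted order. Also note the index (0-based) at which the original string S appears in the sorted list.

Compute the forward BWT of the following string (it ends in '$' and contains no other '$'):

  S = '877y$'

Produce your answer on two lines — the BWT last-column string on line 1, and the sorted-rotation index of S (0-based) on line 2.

All 5 rotations (rotation i = S[i:]+S[:i]):
  rot[0] = 877y$
  rot[1] = 77y$8
  rot[2] = 7y$87
  rot[3] = y$877
  rot[4] = $877y
Sorted (with $ < everything):
  sorted[0] = $877y  (last char: 'y')
  sorted[1] = 77y$8  (last char: '8')
  sorted[2] = 7y$87  (last char: '7')
  sorted[3] = 877y$  (last char: '$')
  sorted[4] = y$877  (last char: '7')
Last column: y87$7
Original string S is at sorted index 3

Answer: y87$7
3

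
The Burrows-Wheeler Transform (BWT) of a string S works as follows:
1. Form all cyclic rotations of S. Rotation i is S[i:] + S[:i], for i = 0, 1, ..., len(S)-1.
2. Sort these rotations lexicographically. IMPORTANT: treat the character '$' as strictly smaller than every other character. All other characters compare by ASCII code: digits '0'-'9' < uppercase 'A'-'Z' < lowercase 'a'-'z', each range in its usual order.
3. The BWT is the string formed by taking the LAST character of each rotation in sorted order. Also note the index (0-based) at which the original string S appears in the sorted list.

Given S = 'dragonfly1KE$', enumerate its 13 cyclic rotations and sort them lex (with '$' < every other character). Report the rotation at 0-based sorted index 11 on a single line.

All 13 rotations (rotation i = S[i:]+S[:i]):
  rot[0] = dragonfly1KE$
  rot[1] = ragonfly1KE$d
  rot[2] = agonfly1KE$dr
  rot[3] = gonfly1KE$dra
  rot[4] = onfly1KE$drag
  rot[5] = nfly1KE$drago
  rot[6] = fly1KE$dragon
  rot[7] = ly1KE$dragonf
  rot[8] = y1KE$dragonfl
  rot[9] = 1KE$dragonfly
  rot[10] = KE$dragonfly1
  rot[11] = E$dragonfly1K
  rot[12] = $dragonfly1KE
Sorted (with $ < everything):
  sorted[0] = $dragonfly1KE
  sorted[1] = 1KE$dragonfly
  sorted[2] = E$dragonfly1K
  sorted[3] = KE$dragonfly1
  sorted[4] = agonfly1KE$dr
  sorted[5] = dragonfly1KE$
  sorted[6] = fly1KE$dragon
  sorted[7] = gonfly1KE$dra
  sorted[8] = ly1KE$dragonf
  sorted[9] = nfly1KE$drago
  sorted[10] = onfly1KE$drag
  sorted[11] = ragonfly1KE$d
  sorted[12] = y1KE$dragonfl
sorted[11] = ragonfly1KE$d

Answer: ragonfly1KE$d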